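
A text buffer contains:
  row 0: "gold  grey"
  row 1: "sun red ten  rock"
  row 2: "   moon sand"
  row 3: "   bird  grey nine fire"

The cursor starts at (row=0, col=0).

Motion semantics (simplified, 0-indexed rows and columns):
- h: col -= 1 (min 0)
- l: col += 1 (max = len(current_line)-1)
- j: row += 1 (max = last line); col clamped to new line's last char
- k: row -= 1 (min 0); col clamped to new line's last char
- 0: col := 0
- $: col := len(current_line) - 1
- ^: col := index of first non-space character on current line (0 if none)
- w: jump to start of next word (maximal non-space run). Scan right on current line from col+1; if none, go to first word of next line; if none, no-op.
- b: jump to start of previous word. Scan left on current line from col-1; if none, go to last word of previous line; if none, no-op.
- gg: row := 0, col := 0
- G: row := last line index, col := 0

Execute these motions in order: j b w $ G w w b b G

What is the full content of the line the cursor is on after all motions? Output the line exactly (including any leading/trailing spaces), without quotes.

Answer:    bird  grey nine fire

Derivation:
After 1 (j): row=1 col=0 char='s'
After 2 (b): row=0 col=6 char='g'
After 3 (w): row=1 col=0 char='s'
After 4 ($): row=1 col=16 char='k'
After 5 (G): row=3 col=0 char='_'
After 6 (w): row=3 col=3 char='b'
After 7 (w): row=3 col=9 char='g'
After 8 (b): row=3 col=3 char='b'
After 9 (b): row=2 col=8 char='s'
After 10 (G): row=3 col=0 char='_'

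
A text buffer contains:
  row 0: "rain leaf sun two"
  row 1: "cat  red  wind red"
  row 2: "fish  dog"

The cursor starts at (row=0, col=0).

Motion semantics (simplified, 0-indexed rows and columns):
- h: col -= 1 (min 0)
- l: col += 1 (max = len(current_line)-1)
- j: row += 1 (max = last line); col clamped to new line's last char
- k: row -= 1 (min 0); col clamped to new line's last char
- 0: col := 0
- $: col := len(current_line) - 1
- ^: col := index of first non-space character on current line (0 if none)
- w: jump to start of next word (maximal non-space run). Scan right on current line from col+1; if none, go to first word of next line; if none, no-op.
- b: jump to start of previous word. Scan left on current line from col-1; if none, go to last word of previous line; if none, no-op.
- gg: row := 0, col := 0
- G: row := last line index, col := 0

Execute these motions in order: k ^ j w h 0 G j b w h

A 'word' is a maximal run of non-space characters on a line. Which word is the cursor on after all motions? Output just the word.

After 1 (k): row=0 col=0 char='r'
After 2 (^): row=0 col=0 char='r'
After 3 (j): row=1 col=0 char='c'
After 4 (w): row=1 col=5 char='r'
After 5 (h): row=1 col=4 char='_'
After 6 (0): row=1 col=0 char='c'
After 7 (G): row=2 col=0 char='f'
After 8 (j): row=2 col=0 char='f'
After 9 (b): row=1 col=15 char='r'
After 10 (w): row=2 col=0 char='f'
After 11 (h): row=2 col=0 char='f'

Answer: fish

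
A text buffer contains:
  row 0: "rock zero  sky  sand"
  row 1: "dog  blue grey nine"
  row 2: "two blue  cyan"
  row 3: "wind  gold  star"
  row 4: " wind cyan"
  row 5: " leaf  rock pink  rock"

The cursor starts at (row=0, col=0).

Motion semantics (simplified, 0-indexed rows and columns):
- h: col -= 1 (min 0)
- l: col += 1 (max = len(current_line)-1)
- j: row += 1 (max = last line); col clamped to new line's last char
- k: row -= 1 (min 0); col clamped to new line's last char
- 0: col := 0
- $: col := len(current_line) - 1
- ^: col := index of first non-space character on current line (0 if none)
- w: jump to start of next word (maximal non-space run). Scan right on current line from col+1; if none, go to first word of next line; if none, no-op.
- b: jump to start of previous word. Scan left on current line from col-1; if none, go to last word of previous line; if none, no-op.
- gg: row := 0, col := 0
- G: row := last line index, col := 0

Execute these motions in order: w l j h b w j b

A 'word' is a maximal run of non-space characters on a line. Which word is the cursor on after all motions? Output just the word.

After 1 (w): row=0 col=5 char='z'
After 2 (l): row=0 col=6 char='e'
After 3 (j): row=1 col=6 char='l'
After 4 (h): row=1 col=5 char='b'
After 5 (b): row=1 col=0 char='d'
After 6 (w): row=1 col=5 char='b'
After 7 (j): row=2 col=5 char='l'
After 8 (b): row=2 col=4 char='b'

Answer: blue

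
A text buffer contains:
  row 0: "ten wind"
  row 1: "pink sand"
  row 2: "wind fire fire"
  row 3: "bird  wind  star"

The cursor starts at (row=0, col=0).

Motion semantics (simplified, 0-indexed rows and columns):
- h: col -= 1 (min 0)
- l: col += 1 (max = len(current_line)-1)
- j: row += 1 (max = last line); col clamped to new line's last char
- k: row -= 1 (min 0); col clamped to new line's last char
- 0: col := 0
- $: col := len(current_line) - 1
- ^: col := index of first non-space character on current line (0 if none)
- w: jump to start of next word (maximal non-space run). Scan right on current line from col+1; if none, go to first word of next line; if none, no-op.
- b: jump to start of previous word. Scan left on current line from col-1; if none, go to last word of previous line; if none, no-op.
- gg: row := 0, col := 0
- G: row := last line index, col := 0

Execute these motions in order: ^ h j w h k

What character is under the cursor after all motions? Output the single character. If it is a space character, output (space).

After 1 (^): row=0 col=0 char='t'
After 2 (h): row=0 col=0 char='t'
After 3 (j): row=1 col=0 char='p'
After 4 (w): row=1 col=5 char='s'
After 5 (h): row=1 col=4 char='_'
After 6 (k): row=0 col=4 char='w'

Answer: w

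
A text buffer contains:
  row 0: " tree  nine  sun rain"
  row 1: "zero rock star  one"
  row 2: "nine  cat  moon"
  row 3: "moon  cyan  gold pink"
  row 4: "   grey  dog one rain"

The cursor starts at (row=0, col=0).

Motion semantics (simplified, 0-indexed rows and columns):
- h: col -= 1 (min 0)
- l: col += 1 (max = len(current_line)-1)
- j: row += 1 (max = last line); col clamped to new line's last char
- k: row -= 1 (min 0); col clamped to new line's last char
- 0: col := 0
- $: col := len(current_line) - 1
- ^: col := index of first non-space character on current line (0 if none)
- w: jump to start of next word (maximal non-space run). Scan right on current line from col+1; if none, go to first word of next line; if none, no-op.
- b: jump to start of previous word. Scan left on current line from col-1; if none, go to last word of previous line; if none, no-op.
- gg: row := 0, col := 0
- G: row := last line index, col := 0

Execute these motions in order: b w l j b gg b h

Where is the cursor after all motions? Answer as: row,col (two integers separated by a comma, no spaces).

Answer: 0,0

Derivation:
After 1 (b): row=0 col=0 char='_'
After 2 (w): row=0 col=1 char='t'
After 3 (l): row=0 col=2 char='r'
After 4 (j): row=1 col=2 char='r'
After 5 (b): row=1 col=0 char='z'
After 6 (gg): row=0 col=0 char='_'
After 7 (b): row=0 col=0 char='_'
After 8 (h): row=0 col=0 char='_'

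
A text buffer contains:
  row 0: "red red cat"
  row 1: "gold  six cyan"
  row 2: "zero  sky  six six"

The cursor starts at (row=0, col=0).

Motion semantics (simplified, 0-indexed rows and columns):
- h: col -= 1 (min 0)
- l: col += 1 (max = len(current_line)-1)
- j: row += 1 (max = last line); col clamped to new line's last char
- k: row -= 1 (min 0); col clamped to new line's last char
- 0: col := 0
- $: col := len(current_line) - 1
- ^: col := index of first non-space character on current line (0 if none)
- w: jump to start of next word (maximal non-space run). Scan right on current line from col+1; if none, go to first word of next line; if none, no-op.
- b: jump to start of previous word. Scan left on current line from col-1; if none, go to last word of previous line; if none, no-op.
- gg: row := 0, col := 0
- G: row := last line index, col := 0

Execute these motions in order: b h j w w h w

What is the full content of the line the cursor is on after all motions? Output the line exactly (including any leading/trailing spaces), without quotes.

Answer: gold  six cyan

Derivation:
After 1 (b): row=0 col=0 char='r'
After 2 (h): row=0 col=0 char='r'
After 3 (j): row=1 col=0 char='g'
After 4 (w): row=1 col=6 char='s'
After 5 (w): row=1 col=10 char='c'
After 6 (h): row=1 col=9 char='_'
After 7 (w): row=1 col=10 char='c'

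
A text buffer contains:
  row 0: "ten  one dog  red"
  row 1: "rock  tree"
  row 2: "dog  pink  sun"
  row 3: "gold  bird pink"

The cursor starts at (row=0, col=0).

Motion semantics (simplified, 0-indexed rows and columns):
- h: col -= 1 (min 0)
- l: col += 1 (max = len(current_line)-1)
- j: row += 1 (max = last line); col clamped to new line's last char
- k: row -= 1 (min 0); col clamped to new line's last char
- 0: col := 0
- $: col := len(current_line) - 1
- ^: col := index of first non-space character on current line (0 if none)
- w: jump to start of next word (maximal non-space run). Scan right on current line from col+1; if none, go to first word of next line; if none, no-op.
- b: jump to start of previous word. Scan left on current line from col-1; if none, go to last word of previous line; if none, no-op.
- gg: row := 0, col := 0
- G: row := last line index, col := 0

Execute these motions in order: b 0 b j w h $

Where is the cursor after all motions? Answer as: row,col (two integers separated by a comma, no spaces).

After 1 (b): row=0 col=0 char='t'
After 2 (0): row=0 col=0 char='t'
After 3 (b): row=0 col=0 char='t'
After 4 (j): row=1 col=0 char='r'
After 5 (w): row=1 col=6 char='t'
After 6 (h): row=1 col=5 char='_'
After 7 ($): row=1 col=9 char='e'

Answer: 1,9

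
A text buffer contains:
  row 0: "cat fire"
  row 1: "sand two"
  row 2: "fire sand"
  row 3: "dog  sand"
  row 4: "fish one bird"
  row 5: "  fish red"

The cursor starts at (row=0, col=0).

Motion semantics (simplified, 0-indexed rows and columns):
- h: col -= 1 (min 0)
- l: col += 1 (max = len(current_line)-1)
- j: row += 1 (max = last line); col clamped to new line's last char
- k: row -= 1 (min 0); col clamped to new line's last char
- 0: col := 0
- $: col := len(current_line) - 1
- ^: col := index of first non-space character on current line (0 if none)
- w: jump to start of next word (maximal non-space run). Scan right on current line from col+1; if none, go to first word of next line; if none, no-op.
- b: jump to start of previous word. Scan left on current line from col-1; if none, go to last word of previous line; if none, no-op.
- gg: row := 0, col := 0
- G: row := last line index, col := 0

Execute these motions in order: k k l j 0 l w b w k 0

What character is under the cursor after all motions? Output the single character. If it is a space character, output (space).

After 1 (k): row=0 col=0 char='c'
After 2 (k): row=0 col=0 char='c'
After 3 (l): row=0 col=1 char='a'
After 4 (j): row=1 col=1 char='a'
After 5 (0): row=1 col=0 char='s'
After 6 (l): row=1 col=1 char='a'
After 7 (w): row=1 col=5 char='t'
After 8 (b): row=1 col=0 char='s'
After 9 (w): row=1 col=5 char='t'
After 10 (k): row=0 col=5 char='i'
After 11 (0): row=0 col=0 char='c'

Answer: c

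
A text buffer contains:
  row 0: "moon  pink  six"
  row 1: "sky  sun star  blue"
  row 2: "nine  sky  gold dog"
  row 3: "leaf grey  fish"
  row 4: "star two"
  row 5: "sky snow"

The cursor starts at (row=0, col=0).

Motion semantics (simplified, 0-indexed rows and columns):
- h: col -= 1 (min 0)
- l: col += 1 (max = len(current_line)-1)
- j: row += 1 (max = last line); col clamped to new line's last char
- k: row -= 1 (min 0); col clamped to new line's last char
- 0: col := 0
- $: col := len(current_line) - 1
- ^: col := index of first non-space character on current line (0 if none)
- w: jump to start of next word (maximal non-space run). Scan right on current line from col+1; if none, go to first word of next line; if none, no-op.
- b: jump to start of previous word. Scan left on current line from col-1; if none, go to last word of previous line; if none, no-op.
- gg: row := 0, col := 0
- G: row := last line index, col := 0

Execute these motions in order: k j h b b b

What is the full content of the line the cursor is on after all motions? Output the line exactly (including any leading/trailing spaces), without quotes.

After 1 (k): row=0 col=0 char='m'
After 2 (j): row=1 col=0 char='s'
After 3 (h): row=1 col=0 char='s'
After 4 (b): row=0 col=12 char='s'
After 5 (b): row=0 col=6 char='p'
After 6 (b): row=0 col=0 char='m'

Answer: moon  pink  six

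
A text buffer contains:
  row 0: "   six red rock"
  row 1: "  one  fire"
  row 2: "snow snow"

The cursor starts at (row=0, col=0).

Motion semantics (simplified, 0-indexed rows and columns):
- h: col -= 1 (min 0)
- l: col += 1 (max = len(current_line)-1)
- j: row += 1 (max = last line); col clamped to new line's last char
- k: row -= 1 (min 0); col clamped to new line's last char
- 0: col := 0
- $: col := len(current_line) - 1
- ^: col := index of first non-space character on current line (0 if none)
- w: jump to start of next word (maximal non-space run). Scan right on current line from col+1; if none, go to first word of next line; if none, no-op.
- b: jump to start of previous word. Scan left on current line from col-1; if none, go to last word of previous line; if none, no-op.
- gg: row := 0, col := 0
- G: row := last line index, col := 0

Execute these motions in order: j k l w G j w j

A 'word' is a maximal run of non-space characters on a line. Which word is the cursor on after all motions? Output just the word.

After 1 (j): row=1 col=0 char='_'
After 2 (k): row=0 col=0 char='_'
After 3 (l): row=0 col=1 char='_'
After 4 (w): row=0 col=3 char='s'
After 5 (G): row=2 col=0 char='s'
After 6 (j): row=2 col=0 char='s'
After 7 (w): row=2 col=5 char='s'
After 8 (j): row=2 col=5 char='s'

Answer: snow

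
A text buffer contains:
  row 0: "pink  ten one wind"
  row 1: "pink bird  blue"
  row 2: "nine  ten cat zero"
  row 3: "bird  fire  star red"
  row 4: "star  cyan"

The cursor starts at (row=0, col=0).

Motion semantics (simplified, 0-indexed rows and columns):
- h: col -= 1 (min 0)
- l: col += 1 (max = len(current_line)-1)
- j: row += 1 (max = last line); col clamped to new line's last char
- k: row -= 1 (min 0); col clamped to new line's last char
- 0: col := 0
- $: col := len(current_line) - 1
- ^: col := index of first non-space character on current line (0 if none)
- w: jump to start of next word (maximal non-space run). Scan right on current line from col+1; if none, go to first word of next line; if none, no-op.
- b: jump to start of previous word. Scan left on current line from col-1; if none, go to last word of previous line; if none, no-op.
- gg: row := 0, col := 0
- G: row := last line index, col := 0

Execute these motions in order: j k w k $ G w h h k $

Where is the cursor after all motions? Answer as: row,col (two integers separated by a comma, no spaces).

Answer: 3,19

Derivation:
After 1 (j): row=1 col=0 char='p'
After 2 (k): row=0 col=0 char='p'
After 3 (w): row=0 col=6 char='t'
After 4 (k): row=0 col=6 char='t'
After 5 ($): row=0 col=17 char='d'
After 6 (G): row=4 col=0 char='s'
After 7 (w): row=4 col=6 char='c'
After 8 (h): row=4 col=5 char='_'
After 9 (h): row=4 col=4 char='_'
After 10 (k): row=3 col=4 char='_'
After 11 ($): row=3 col=19 char='d'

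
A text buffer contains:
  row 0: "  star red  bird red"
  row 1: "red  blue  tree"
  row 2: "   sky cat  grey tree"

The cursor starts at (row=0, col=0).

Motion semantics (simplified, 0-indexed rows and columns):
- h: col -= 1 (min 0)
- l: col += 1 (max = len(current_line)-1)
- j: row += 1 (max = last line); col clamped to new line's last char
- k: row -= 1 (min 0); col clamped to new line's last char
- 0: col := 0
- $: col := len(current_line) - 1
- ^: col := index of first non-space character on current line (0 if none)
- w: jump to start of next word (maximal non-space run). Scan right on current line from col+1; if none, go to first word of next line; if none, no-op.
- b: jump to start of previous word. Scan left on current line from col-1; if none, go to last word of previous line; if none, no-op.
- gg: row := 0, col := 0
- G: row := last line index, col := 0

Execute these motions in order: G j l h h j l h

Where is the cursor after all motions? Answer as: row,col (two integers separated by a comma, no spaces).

After 1 (G): row=2 col=0 char='_'
After 2 (j): row=2 col=0 char='_'
After 3 (l): row=2 col=1 char='_'
After 4 (h): row=2 col=0 char='_'
After 5 (h): row=2 col=0 char='_'
After 6 (j): row=2 col=0 char='_'
After 7 (l): row=2 col=1 char='_'
After 8 (h): row=2 col=0 char='_'

Answer: 2,0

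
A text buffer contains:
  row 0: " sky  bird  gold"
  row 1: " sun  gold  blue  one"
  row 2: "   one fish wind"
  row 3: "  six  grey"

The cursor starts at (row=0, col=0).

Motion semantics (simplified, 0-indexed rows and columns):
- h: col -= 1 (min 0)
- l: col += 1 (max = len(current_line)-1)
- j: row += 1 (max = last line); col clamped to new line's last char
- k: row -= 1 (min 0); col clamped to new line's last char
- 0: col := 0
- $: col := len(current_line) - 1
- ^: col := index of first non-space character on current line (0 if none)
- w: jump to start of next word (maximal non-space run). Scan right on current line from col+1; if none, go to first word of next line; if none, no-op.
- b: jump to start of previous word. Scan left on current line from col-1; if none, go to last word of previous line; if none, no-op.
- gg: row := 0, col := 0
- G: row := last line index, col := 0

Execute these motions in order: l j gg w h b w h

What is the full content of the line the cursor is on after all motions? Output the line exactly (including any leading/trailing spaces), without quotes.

Answer:  sky  bird  gold

Derivation:
After 1 (l): row=0 col=1 char='s'
After 2 (j): row=1 col=1 char='s'
After 3 (gg): row=0 col=0 char='_'
After 4 (w): row=0 col=1 char='s'
After 5 (h): row=0 col=0 char='_'
After 6 (b): row=0 col=0 char='_'
After 7 (w): row=0 col=1 char='s'
After 8 (h): row=0 col=0 char='_'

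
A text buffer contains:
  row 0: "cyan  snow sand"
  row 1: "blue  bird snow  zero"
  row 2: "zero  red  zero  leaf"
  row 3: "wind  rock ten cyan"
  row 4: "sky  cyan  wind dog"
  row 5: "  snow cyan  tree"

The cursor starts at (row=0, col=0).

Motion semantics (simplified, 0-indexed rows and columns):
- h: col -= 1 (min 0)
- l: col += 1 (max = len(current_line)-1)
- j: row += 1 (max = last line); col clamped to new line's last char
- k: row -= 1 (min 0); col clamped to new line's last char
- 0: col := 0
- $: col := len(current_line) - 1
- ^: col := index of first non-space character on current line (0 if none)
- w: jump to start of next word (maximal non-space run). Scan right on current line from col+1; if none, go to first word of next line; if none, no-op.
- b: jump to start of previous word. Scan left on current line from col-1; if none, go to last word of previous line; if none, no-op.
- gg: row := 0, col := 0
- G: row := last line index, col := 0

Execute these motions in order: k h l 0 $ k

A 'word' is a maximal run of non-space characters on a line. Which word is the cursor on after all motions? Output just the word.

Answer: sand

Derivation:
After 1 (k): row=0 col=0 char='c'
After 2 (h): row=0 col=0 char='c'
After 3 (l): row=0 col=1 char='y'
After 4 (0): row=0 col=0 char='c'
After 5 ($): row=0 col=14 char='d'
After 6 (k): row=0 col=14 char='d'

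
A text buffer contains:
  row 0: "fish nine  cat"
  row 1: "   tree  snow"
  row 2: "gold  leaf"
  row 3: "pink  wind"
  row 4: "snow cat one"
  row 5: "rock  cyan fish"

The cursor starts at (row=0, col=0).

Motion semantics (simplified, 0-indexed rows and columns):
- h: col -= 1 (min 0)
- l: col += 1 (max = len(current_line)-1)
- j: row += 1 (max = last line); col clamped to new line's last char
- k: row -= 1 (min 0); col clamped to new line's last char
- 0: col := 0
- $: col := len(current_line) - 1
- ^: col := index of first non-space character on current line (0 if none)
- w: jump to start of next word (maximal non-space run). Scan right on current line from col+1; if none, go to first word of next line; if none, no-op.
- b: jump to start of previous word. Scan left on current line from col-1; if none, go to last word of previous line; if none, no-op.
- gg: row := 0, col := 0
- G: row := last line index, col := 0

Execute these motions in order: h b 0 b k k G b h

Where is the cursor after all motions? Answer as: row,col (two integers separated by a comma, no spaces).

Answer: 4,8

Derivation:
After 1 (h): row=0 col=0 char='f'
After 2 (b): row=0 col=0 char='f'
After 3 (0): row=0 col=0 char='f'
After 4 (b): row=0 col=0 char='f'
After 5 (k): row=0 col=0 char='f'
After 6 (k): row=0 col=0 char='f'
After 7 (G): row=5 col=0 char='r'
After 8 (b): row=4 col=9 char='o'
After 9 (h): row=4 col=8 char='_'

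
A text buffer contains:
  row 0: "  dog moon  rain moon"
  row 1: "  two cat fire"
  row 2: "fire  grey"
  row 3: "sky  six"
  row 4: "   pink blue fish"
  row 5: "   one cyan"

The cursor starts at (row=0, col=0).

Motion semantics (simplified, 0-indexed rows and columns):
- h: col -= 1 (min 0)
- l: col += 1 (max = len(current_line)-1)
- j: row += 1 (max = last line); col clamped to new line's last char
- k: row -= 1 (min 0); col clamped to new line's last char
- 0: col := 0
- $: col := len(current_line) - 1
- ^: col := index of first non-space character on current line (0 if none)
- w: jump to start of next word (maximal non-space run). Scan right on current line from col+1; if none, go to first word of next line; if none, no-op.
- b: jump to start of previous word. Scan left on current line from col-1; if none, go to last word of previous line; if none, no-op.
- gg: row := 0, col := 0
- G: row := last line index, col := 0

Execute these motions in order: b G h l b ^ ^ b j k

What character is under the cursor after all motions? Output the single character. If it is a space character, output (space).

Answer: s

Derivation:
After 1 (b): row=0 col=0 char='_'
After 2 (G): row=5 col=0 char='_'
After 3 (h): row=5 col=0 char='_'
After 4 (l): row=5 col=1 char='_'
After 5 (b): row=4 col=13 char='f'
After 6 (^): row=4 col=3 char='p'
After 7 (^): row=4 col=3 char='p'
After 8 (b): row=3 col=5 char='s'
After 9 (j): row=4 col=5 char='n'
After 10 (k): row=3 col=5 char='s'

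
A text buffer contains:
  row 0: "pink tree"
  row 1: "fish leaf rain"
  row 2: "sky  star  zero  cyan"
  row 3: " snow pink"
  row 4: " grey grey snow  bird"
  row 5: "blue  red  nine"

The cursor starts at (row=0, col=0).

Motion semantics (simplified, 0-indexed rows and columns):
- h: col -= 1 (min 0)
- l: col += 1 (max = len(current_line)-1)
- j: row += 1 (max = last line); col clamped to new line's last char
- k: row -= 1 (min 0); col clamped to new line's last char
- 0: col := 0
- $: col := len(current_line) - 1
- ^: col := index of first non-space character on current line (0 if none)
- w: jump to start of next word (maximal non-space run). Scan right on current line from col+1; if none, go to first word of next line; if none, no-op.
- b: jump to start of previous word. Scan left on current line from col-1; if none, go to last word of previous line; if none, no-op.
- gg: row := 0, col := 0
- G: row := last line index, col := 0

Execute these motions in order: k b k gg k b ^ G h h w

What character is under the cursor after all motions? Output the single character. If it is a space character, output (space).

After 1 (k): row=0 col=0 char='p'
After 2 (b): row=0 col=0 char='p'
After 3 (k): row=0 col=0 char='p'
After 4 (gg): row=0 col=0 char='p'
After 5 (k): row=0 col=0 char='p'
After 6 (b): row=0 col=0 char='p'
After 7 (^): row=0 col=0 char='p'
After 8 (G): row=5 col=0 char='b'
After 9 (h): row=5 col=0 char='b'
After 10 (h): row=5 col=0 char='b'
After 11 (w): row=5 col=6 char='r'

Answer: r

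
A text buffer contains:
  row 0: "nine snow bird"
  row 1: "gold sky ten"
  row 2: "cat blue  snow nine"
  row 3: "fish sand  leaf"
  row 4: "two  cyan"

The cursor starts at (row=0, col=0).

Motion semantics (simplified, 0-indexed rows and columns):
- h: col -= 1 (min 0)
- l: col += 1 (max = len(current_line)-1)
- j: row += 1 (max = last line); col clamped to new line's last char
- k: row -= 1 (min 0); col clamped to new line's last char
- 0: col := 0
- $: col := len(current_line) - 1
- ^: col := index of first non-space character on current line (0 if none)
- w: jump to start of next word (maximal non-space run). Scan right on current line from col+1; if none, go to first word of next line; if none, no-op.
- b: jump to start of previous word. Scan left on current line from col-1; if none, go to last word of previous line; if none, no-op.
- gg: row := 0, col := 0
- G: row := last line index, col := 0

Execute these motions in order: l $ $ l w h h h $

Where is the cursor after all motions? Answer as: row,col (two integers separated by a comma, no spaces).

Answer: 1,11

Derivation:
After 1 (l): row=0 col=1 char='i'
After 2 ($): row=0 col=13 char='d'
After 3 ($): row=0 col=13 char='d'
After 4 (l): row=0 col=13 char='d'
After 5 (w): row=1 col=0 char='g'
After 6 (h): row=1 col=0 char='g'
After 7 (h): row=1 col=0 char='g'
After 8 (h): row=1 col=0 char='g'
After 9 ($): row=1 col=11 char='n'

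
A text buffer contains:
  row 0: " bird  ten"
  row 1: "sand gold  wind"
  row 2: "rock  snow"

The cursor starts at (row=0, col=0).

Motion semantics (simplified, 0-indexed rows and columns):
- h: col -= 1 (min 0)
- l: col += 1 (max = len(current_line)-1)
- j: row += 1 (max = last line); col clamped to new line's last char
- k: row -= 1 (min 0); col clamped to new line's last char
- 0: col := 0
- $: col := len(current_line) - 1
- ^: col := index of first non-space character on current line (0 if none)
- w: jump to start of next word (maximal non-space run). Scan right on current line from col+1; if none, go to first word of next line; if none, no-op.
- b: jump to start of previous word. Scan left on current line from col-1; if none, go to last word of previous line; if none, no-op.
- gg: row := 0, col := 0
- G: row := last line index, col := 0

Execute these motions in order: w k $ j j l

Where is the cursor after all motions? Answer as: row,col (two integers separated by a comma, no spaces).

After 1 (w): row=0 col=1 char='b'
After 2 (k): row=0 col=1 char='b'
After 3 ($): row=0 col=9 char='n'
After 4 (j): row=1 col=9 char='_'
After 5 (j): row=2 col=9 char='w'
After 6 (l): row=2 col=9 char='w'

Answer: 2,9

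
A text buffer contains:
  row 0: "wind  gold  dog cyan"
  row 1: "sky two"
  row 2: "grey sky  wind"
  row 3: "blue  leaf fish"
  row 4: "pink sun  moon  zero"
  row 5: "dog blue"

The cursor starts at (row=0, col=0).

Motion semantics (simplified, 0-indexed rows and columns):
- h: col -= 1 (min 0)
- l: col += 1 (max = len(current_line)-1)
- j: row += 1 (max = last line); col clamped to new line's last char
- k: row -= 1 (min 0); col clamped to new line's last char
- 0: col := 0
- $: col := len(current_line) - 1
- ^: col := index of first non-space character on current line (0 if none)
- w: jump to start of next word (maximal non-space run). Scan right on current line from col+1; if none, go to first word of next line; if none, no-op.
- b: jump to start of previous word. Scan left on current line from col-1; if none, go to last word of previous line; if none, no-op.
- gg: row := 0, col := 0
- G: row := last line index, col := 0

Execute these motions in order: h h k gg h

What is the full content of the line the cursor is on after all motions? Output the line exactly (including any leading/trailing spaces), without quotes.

Answer: wind  gold  dog cyan

Derivation:
After 1 (h): row=0 col=0 char='w'
After 2 (h): row=0 col=0 char='w'
After 3 (k): row=0 col=0 char='w'
After 4 (gg): row=0 col=0 char='w'
After 5 (h): row=0 col=0 char='w'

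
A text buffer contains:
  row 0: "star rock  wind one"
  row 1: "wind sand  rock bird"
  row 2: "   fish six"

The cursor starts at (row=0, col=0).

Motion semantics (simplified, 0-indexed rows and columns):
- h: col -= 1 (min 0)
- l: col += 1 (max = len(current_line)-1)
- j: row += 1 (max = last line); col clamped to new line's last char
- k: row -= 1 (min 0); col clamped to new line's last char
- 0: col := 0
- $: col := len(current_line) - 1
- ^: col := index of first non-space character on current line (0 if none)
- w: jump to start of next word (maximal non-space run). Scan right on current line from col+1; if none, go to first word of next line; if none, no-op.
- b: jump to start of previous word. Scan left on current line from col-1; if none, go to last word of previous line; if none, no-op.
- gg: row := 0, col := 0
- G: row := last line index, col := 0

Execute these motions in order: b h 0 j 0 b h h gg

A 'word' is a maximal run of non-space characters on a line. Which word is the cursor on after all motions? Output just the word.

Answer: star

Derivation:
After 1 (b): row=0 col=0 char='s'
After 2 (h): row=0 col=0 char='s'
After 3 (0): row=0 col=0 char='s'
After 4 (j): row=1 col=0 char='w'
After 5 (0): row=1 col=0 char='w'
After 6 (b): row=0 col=16 char='o'
After 7 (h): row=0 col=15 char='_'
After 8 (h): row=0 col=14 char='d'
After 9 (gg): row=0 col=0 char='s'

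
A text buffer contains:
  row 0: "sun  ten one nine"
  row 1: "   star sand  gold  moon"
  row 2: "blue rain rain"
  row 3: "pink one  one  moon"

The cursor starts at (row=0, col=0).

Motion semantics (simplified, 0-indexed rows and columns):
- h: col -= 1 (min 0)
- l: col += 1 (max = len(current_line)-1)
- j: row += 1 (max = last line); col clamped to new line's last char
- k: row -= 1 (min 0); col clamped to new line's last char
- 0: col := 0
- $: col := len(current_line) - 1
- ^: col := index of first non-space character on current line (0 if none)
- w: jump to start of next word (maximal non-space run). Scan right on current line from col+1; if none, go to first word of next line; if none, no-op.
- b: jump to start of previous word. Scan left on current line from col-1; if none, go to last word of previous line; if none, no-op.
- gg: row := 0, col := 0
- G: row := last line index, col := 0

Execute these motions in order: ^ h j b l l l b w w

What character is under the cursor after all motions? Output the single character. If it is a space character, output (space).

After 1 (^): row=0 col=0 char='s'
After 2 (h): row=0 col=0 char='s'
After 3 (j): row=1 col=0 char='_'
After 4 (b): row=0 col=13 char='n'
After 5 (l): row=0 col=14 char='i'
After 6 (l): row=0 col=15 char='n'
After 7 (l): row=0 col=16 char='e'
After 8 (b): row=0 col=13 char='n'
After 9 (w): row=1 col=3 char='s'
After 10 (w): row=1 col=8 char='s'

Answer: s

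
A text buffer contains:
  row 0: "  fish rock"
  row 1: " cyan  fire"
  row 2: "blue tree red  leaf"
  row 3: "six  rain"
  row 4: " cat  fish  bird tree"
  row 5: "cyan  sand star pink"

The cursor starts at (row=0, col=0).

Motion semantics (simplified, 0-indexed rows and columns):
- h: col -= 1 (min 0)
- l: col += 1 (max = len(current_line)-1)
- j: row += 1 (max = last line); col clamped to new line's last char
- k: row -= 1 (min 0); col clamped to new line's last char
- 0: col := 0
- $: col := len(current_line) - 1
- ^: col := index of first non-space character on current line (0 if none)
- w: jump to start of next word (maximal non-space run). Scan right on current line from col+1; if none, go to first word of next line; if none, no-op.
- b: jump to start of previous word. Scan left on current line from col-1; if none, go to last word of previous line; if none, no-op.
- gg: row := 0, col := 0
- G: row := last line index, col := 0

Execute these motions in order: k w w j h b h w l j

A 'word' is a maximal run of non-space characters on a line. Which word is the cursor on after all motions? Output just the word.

Answer: blue

Derivation:
After 1 (k): row=0 col=0 char='_'
After 2 (w): row=0 col=2 char='f'
After 3 (w): row=0 col=7 char='r'
After 4 (j): row=1 col=7 char='f'
After 5 (h): row=1 col=6 char='_'
After 6 (b): row=1 col=1 char='c'
After 7 (h): row=1 col=0 char='_'
After 8 (w): row=1 col=1 char='c'
After 9 (l): row=1 col=2 char='y'
After 10 (j): row=2 col=2 char='u'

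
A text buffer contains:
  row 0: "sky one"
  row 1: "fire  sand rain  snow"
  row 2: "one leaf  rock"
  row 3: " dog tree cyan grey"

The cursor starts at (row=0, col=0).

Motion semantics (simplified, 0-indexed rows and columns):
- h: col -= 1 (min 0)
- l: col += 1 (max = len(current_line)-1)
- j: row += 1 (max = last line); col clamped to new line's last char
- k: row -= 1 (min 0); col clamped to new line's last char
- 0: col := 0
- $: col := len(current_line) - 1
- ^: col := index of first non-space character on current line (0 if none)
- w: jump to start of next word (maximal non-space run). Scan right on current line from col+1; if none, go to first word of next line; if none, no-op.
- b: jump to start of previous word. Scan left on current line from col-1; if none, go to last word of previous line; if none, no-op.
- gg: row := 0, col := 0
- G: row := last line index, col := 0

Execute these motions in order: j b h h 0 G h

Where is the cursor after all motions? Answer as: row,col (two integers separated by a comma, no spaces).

Answer: 3,0

Derivation:
After 1 (j): row=1 col=0 char='f'
After 2 (b): row=0 col=4 char='o'
After 3 (h): row=0 col=3 char='_'
After 4 (h): row=0 col=2 char='y'
After 5 (0): row=0 col=0 char='s'
After 6 (G): row=3 col=0 char='_'
After 7 (h): row=3 col=0 char='_'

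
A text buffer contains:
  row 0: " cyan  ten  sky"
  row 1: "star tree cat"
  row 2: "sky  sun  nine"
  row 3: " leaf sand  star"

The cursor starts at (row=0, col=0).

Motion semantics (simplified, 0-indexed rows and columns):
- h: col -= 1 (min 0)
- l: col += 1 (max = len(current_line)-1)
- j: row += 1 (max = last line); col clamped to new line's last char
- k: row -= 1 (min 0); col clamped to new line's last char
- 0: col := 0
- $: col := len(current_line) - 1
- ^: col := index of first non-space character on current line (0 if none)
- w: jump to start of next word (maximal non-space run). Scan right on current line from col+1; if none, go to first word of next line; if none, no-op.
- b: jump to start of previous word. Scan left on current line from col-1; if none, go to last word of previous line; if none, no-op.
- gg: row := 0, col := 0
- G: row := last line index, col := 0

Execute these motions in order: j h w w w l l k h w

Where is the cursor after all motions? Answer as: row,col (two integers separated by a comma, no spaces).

Answer: 1,5

Derivation:
After 1 (j): row=1 col=0 char='s'
After 2 (h): row=1 col=0 char='s'
After 3 (w): row=1 col=5 char='t'
After 4 (w): row=1 col=10 char='c'
After 5 (w): row=2 col=0 char='s'
After 6 (l): row=2 col=1 char='k'
After 7 (l): row=2 col=2 char='y'
After 8 (k): row=1 col=2 char='a'
After 9 (h): row=1 col=1 char='t'
After 10 (w): row=1 col=5 char='t'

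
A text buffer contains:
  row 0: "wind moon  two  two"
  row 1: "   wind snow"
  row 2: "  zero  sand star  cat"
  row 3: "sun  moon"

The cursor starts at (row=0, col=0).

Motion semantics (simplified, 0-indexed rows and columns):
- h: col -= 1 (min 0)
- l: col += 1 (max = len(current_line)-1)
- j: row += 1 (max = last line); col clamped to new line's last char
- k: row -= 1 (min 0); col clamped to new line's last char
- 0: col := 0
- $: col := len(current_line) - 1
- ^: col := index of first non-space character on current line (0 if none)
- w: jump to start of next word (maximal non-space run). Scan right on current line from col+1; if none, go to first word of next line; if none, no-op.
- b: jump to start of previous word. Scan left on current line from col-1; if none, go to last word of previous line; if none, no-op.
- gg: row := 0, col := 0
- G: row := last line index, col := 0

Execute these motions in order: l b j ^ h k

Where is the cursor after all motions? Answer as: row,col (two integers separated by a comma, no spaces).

After 1 (l): row=0 col=1 char='i'
After 2 (b): row=0 col=0 char='w'
After 3 (j): row=1 col=0 char='_'
After 4 (^): row=1 col=3 char='w'
After 5 (h): row=1 col=2 char='_'
After 6 (k): row=0 col=2 char='n'

Answer: 0,2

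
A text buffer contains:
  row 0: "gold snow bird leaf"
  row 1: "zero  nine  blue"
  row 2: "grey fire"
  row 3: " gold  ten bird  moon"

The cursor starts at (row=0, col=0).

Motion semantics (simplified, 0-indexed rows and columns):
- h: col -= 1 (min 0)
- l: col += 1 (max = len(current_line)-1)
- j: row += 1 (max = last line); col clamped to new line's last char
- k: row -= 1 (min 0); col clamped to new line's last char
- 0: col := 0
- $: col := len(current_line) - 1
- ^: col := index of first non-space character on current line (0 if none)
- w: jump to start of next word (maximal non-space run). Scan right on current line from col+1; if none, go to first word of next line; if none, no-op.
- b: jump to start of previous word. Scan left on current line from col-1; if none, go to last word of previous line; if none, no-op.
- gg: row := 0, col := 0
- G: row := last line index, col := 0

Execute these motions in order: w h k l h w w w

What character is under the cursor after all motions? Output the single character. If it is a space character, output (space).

After 1 (w): row=0 col=5 char='s'
After 2 (h): row=0 col=4 char='_'
After 3 (k): row=0 col=4 char='_'
After 4 (l): row=0 col=5 char='s'
After 5 (h): row=0 col=4 char='_'
After 6 (w): row=0 col=5 char='s'
After 7 (w): row=0 col=10 char='b'
After 8 (w): row=0 col=15 char='l'

Answer: l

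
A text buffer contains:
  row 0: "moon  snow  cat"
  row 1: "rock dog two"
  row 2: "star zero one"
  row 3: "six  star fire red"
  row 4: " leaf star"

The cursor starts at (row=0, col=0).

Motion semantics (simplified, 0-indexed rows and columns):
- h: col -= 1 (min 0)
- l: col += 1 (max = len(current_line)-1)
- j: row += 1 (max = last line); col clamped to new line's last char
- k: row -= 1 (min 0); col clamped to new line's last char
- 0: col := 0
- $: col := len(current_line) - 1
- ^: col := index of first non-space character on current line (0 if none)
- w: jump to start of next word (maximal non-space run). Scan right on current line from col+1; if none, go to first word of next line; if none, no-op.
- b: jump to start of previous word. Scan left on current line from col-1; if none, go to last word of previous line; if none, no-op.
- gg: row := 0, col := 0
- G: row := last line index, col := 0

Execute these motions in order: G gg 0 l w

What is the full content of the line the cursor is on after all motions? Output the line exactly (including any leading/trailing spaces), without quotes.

After 1 (G): row=4 col=0 char='_'
After 2 (gg): row=0 col=0 char='m'
After 3 (0): row=0 col=0 char='m'
After 4 (l): row=0 col=1 char='o'
After 5 (w): row=0 col=6 char='s'

Answer: moon  snow  cat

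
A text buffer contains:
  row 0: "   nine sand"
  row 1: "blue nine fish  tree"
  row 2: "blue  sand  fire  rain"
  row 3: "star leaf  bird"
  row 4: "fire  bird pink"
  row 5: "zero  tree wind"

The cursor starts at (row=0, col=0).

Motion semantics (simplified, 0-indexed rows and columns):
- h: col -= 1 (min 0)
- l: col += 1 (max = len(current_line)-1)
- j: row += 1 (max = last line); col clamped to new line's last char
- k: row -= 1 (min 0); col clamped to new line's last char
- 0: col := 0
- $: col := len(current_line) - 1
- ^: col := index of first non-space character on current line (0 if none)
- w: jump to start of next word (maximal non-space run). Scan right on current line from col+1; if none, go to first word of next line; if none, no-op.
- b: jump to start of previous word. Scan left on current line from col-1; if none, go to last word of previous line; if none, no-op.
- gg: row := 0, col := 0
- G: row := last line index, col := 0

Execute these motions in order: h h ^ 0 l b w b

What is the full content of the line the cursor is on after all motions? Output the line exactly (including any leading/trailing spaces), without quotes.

After 1 (h): row=0 col=0 char='_'
After 2 (h): row=0 col=0 char='_'
After 3 (^): row=0 col=3 char='n'
After 4 (0): row=0 col=0 char='_'
After 5 (l): row=0 col=1 char='_'
After 6 (b): row=0 col=1 char='_'
After 7 (w): row=0 col=3 char='n'
After 8 (b): row=0 col=3 char='n'

Answer:    nine sand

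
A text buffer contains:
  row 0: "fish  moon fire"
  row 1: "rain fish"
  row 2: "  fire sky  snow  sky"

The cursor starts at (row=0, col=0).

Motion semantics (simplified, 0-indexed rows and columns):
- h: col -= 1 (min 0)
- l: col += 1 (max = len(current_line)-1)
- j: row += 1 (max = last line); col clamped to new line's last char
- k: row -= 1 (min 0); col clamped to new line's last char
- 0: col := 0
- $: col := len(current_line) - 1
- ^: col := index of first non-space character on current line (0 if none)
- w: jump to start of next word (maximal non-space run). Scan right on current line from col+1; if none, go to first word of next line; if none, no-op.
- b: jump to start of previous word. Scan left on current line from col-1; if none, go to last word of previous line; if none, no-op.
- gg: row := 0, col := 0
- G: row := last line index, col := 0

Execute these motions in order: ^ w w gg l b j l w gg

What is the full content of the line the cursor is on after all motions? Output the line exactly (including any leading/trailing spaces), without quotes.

After 1 (^): row=0 col=0 char='f'
After 2 (w): row=0 col=6 char='m'
After 3 (w): row=0 col=11 char='f'
After 4 (gg): row=0 col=0 char='f'
After 5 (l): row=0 col=1 char='i'
After 6 (b): row=0 col=0 char='f'
After 7 (j): row=1 col=0 char='r'
After 8 (l): row=1 col=1 char='a'
After 9 (w): row=1 col=5 char='f'
After 10 (gg): row=0 col=0 char='f'

Answer: fish  moon fire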